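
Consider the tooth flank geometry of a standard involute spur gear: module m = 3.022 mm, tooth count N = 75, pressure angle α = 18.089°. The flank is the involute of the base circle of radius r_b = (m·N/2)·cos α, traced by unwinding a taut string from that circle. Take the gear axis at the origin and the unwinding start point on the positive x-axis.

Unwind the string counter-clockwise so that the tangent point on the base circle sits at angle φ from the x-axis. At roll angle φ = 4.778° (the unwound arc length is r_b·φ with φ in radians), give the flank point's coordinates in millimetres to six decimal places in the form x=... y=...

pitch radius r_p = m·N/2 = 3.022·75/2 = 113.325000
base radius r_b = r_p·cos α = 113.325000·cos 18.089° = 107.723953
roll angle φ = 4.778° = 0.08339183 rad
x = r_b·(cos φ + φ·sin φ) = 107.723953·(0.99652492 + 0.08339183·0.08329521) = 108.097869
y = r_b·(sin φ − φ·cos φ) = 107.723953·(0.08329521 − 0.08339183·0.99652492) = 0.020809

x=108.097869 y=0.020809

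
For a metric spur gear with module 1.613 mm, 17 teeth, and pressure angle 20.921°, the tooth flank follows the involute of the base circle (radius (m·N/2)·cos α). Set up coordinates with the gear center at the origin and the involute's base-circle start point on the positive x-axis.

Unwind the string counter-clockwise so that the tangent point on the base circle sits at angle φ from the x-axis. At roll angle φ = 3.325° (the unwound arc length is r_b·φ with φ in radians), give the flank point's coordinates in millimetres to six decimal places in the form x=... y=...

x=12.828163 y=0.000834

pitch radius r_p = m·N/2 = 1.613·17/2 = 13.710500
base radius r_b = r_p·cos α = 13.710500·cos 20.921° = 12.806617
roll angle φ = 3.325° = 0.05803220 rad
x = r_b·(cos φ + φ·sin φ) = 12.806617·(0.99831660 + 0.05803220·0.05799963) = 12.828163
y = r_b·(sin φ − φ·cos φ) = 12.806617·(0.05799963 − 0.05803220·0.99831660) = 0.000834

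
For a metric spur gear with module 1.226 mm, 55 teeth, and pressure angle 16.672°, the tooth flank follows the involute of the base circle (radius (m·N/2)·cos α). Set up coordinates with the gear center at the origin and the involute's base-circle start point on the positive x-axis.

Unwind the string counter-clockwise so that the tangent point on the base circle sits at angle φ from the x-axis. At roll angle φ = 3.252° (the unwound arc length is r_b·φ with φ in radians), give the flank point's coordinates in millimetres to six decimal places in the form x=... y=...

pitch radius r_p = m·N/2 = 1.226·55/2 = 33.715000
base radius r_b = r_p·cos α = 33.715000·cos 16.672° = 32.297716
roll angle φ = 3.252° = 0.05675811 rad
x = r_b·(cos φ + φ·sin φ) = 32.297716·(0.99838969 + 0.05675811·0.05672764) = 32.349698
y = r_b·(sin φ − φ·cos φ) = 32.297716·(0.05672764 − 0.05675811·0.99838969) = 0.001968

x=32.349698 y=0.001968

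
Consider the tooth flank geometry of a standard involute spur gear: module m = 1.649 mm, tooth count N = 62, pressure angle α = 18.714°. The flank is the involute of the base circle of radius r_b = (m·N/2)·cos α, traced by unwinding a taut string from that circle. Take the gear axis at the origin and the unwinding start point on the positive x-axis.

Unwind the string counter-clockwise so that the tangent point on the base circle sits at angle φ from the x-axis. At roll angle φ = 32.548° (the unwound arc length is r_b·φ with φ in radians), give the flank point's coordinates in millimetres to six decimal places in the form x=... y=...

pitch radius r_p = m·N/2 = 1.649·62/2 = 51.119000
base radius r_b = r_p·cos α = 51.119000·cos 18.714° = 48.416436
roll angle φ = 32.548° = 0.56806976 rad
x = r_b·(cos φ + φ·sin φ) = 48.416436·(0.84294102 + 0.56806976·0.53800598) = 55.609470
y = r_b·(sin φ − φ·cos φ) = 48.416436·(0.53800598 − 0.56806976·0.84294102) = 2.864155

x=55.609470 y=2.864155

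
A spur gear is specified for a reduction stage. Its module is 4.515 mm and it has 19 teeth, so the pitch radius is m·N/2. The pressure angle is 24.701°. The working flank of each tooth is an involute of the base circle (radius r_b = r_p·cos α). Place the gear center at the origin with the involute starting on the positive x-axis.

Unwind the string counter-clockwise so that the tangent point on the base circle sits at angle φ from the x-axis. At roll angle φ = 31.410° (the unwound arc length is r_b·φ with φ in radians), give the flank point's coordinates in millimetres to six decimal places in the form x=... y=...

x=44.390765 y=2.076409

pitch radius r_p = m·N/2 = 4.515·19/2 = 42.892500
base radius r_b = r_p·cos α = 42.892500·cos 24.701° = 38.967874
roll angle φ = 31.410° = 0.54820792 rad
x = r_b·(cos φ + φ·sin φ) = 38.967874·(0.85345985 + 0.54820792·0.52115860) = 44.390765
y = r_b·(sin φ − φ·cos φ) = 38.967874·(0.52115860 − 0.54820792·0.85345985) = 2.076409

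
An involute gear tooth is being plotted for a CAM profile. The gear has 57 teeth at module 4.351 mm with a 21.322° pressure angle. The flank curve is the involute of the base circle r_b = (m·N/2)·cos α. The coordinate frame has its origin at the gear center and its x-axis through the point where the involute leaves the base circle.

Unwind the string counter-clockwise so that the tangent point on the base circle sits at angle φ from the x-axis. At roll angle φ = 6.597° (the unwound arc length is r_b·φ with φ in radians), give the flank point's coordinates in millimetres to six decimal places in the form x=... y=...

x=116.278833 y=0.058697

pitch radius r_p = m·N/2 = 4.351·57/2 = 124.003500
base radius r_b = r_p·cos α = 124.003500·cos 21.322° = 115.515669
roll angle φ = 6.597° = 0.11513937 rad
x = r_b·(cos φ + φ·sin φ) = 115.515669·(0.99337878 + 0.11513937·0.11488514) = 116.278833
y = r_b·(sin φ − φ·cos φ) = 115.515669·(0.11488514 − 0.11513937·0.99337878) = 0.058697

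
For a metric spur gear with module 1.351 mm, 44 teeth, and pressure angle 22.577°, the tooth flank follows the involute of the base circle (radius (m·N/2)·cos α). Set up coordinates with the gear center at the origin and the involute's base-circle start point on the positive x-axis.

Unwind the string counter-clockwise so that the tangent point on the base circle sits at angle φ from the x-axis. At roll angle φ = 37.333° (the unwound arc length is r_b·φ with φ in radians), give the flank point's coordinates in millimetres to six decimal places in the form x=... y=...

x=32.666189 y=2.424873

pitch radius r_p = m·N/2 = 1.351·44/2 = 29.722000
base radius r_b = r_p·cos α = 29.722000·cos 22.577° = 27.444237
roll angle φ = 37.333° = 0.65158377 rad
x = r_b·(cos φ + φ·sin φ) = 27.444237·(0.79512432 + 0.65158377·0.60644646) = 32.666189
y = r_b·(sin φ − φ·cos φ) = 27.444237·(0.60644646 − 0.65158377·0.79512432) = 2.424873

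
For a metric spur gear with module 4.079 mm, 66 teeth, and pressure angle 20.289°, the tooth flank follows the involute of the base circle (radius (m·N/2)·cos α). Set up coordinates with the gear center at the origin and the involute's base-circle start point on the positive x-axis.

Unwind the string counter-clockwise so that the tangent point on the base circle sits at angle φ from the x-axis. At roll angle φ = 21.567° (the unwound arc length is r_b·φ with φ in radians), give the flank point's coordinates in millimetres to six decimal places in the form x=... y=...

pitch radius r_p = m·N/2 = 4.079·66/2 = 134.607000
base radius r_b = r_p·cos α = 134.607000·cos 20.289° = 126.255379
roll angle φ = 21.567° = 0.37641516 rad
x = r_b·(cos φ + φ·sin φ) = 126.255379·(0.92998836 + 0.37641516·0.36758898) = 134.885493
y = r_b·(sin φ − φ·cos φ) = 126.255379·(0.36758898 − 0.37641516·0.92998836) = 2.212911

x=134.885493 y=2.212911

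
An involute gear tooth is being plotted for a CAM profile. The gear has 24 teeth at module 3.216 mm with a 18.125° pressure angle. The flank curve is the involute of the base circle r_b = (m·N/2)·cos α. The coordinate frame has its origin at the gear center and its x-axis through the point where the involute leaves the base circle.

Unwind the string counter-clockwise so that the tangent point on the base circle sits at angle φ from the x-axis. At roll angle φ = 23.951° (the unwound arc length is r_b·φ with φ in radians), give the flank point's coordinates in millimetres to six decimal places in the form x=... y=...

pitch radius r_p = m·N/2 = 3.216·24/2 = 38.592000
base radius r_b = r_p·cos α = 38.592000·cos 18.125° = 36.677068
roll angle φ = 23.951° = 0.41802381 rad
x = r_b·(cos φ + φ·sin φ) = 36.677068·(0.91389297 + 0.41802381·0.40595522) = 39.742975
y = r_b·(sin φ − φ·cos φ) = 36.677068·(0.40595522 − 0.41802381·0.91389297) = 0.877543

x=39.742975 y=0.877543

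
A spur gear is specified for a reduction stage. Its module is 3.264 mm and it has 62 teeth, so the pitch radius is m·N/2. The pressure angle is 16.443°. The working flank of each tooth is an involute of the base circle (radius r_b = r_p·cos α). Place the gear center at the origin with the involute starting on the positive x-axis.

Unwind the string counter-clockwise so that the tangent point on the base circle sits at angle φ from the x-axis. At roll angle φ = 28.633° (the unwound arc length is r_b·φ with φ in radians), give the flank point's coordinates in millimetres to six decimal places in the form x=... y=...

pitch radius r_p = m·N/2 = 3.264·62/2 = 101.184000
base radius r_b = r_p·cos α = 101.184000·cos 16.443° = 97.045757
roll angle φ = 28.633° = 0.49974012 rad
x = r_b·(cos φ + φ·sin φ) = 97.045757·(0.87770712 + 0.49974012·0.47919746) = 108.417708
y = r_b·(sin φ − φ·cos φ) = 97.045757·(0.47919746 − 0.49974012·0.87770712) = 3.937340

x=108.417708 y=3.937340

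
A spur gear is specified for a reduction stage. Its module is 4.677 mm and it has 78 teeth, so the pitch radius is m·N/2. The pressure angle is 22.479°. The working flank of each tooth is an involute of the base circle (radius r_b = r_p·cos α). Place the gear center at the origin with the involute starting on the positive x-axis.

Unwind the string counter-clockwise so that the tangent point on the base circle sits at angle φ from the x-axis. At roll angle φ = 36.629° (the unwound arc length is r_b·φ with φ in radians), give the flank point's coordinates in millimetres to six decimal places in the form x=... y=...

pitch radius r_p = m·N/2 = 4.677·78/2 = 182.403000
base radius r_b = r_p·cos α = 182.403000·cos 22.479° = 168.543971
roll angle φ = 36.629° = 0.63929665 rad
x = r_b·(cos φ + φ·sin φ) = 168.543971·(0.80251560 + 0.63929665·0.59663114) = 199.545930
y = r_b·(sin φ − φ·cos φ) = 168.543971·(0.59663114 − 0.63929665·0.80251560) = 14.087850

x=199.545930 y=14.087850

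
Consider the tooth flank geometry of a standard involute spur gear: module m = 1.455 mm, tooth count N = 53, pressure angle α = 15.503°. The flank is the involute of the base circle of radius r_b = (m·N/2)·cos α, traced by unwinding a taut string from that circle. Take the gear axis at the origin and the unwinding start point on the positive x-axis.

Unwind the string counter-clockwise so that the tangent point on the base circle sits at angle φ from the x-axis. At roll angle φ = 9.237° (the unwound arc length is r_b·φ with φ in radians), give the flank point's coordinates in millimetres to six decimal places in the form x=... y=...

x=37.634345 y=0.051759

pitch radius r_p = m·N/2 = 1.455·53/2 = 38.557500
base radius r_b = r_p·cos α = 38.557500·cos 15.503° = 37.154642
roll angle φ = 9.237° = 0.16121606 rad
x = r_b·(cos φ + φ·sin φ) = 37.154642·(0.98703281 + 0.16121606·0.16051862) = 37.634345
y = r_b·(sin φ − φ·cos φ) = 37.154642·(0.16051862 − 0.16121606·0.98703281) = 0.051759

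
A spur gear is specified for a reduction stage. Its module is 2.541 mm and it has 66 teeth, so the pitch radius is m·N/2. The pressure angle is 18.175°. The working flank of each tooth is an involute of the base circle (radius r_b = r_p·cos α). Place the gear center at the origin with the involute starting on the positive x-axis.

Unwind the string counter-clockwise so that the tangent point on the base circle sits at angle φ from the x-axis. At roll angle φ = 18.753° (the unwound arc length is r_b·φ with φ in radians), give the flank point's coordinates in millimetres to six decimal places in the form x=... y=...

pitch radius r_p = m·N/2 = 2.541·66/2 = 83.853000
base radius r_b = r_p·cos α = 83.853000·cos 18.175° = 79.669426
roll angle φ = 18.753° = 0.32730159 rad
x = r_b·(cos φ + φ·sin φ) = 79.669426·(0.94691330 + 0.32730159·0.32148905) = 83.823165
y = r_b·(sin φ − φ·cos φ) = 79.669426·(0.32148905 − 0.32730159·0.94691330) = 0.921203

x=83.823165 y=0.921203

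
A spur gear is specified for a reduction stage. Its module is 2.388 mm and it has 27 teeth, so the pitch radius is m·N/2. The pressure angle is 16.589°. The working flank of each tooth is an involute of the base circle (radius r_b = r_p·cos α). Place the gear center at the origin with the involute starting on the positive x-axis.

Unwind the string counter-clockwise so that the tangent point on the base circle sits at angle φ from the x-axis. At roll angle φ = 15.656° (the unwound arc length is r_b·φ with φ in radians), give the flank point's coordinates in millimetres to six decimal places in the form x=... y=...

x=32.028159 y=0.208551

pitch radius r_p = m·N/2 = 2.388·27/2 = 32.238000
base radius r_b = r_p·cos α = 32.238000·cos 16.589° = 30.896171
roll angle φ = 15.656° = 0.27324875 rad
x = r_b·(cos φ + φ·sin φ) = 30.896171·(0.96289927 + 0.27324875·0.26986107) = 32.028159
y = r_b·(sin φ − φ·cos φ) = 30.896171·(0.26986107 − 0.27324875·0.96289927) = 0.208551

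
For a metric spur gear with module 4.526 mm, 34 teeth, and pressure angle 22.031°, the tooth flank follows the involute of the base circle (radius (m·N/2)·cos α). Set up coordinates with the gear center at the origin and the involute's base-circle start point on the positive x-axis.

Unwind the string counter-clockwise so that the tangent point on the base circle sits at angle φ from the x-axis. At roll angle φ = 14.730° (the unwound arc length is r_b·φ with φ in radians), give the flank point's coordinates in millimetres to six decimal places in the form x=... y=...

pitch radius r_p = m·N/2 = 4.526·34/2 = 76.942000
base radius r_b = r_p·cos α = 76.942000·cos 22.031° = 71.323775
roll angle φ = 14.730° = 0.25708700 rad
x = r_b·(cos φ + φ·sin φ) = 71.323775·(0.96713475 + 0.25708700·0.25426437) = 73.641999
y = r_b·(sin φ − φ·cos φ) = 71.323775·(0.25426437 − 0.25708700·0.96713475) = 0.401310

x=73.641999 y=0.401310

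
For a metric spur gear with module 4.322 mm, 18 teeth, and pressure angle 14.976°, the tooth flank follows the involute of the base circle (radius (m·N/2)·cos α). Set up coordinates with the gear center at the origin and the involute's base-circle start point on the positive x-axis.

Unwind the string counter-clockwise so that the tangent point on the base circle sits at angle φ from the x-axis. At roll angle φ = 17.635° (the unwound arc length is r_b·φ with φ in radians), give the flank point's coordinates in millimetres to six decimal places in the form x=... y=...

x=39.314763 y=0.361774

pitch radius r_p = m·N/2 = 4.322·18/2 = 38.898000
base radius r_b = r_p·cos α = 38.898000·cos 14.976° = 37.576797
roll angle φ = 17.635° = 0.30778881 rad
x = r_b·(cos φ + φ·sin φ) = 37.576797·(0.95300578 + 0.30778881·0.30295211) = 39.314763
y = r_b·(sin φ − φ·cos φ) = 37.576797·(0.30295211 − 0.30778881·0.95300578) = 0.361774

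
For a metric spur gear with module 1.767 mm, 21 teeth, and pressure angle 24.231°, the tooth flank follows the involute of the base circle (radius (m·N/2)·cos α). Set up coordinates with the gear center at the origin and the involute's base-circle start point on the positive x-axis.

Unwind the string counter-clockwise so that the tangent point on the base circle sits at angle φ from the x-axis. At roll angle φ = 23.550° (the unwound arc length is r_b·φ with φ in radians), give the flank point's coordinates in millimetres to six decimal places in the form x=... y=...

x=18.288260 y=0.385036

pitch radius r_p = m·N/2 = 1.767·21/2 = 18.553500
base radius r_b = r_p·cos α = 18.553500·cos 24.231° = 16.918903
roll angle φ = 23.550° = 0.41102504 rad
x = r_b·(cos φ + φ·sin φ) = 16.918903·(0.91671175 + 0.41102504·0.39954920) = 18.288260
y = r_b·(sin φ − φ·cos φ) = 16.918903·(0.39954920 − 0.41102504·0.91671175) = 0.385036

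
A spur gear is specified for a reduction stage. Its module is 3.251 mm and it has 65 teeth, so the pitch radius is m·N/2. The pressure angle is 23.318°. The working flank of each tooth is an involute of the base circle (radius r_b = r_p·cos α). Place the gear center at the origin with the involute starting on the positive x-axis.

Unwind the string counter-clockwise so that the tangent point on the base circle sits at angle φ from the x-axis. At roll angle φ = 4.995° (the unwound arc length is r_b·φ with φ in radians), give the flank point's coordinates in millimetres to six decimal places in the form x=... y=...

x=97.395629 y=0.021413

pitch radius r_p = m·N/2 = 3.251·65/2 = 105.657500
base radius r_b = r_p·cos α = 105.657500·cos 23.318° = 97.027614
roll angle φ = 4.995° = 0.08717920 rad
x = r_b·(cos φ + φ·sin φ) = 97.027614·(0.99620230 + 0.08717920·0.08706881) = 97.395629
y = r_b·(sin φ − φ·cos φ) = 97.027614·(0.08706881 − 0.08717920·0.99620230) = 0.021413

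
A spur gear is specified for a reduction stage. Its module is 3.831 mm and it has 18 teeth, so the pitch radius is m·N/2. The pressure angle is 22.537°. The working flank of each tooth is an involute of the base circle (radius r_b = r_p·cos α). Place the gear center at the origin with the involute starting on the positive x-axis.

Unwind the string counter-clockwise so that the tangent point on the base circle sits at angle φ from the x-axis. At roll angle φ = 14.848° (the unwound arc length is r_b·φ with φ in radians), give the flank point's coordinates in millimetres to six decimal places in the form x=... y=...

x=32.897365 y=0.183505

pitch radius r_p = m·N/2 = 3.831·18/2 = 34.479000
base radius r_b = r_p·cos α = 34.479000·cos 22.537° = 31.845915
roll angle φ = 14.848° = 0.25914649 rad
x = r_b·(cos φ + φ·sin φ) = 31.845915·(0.96660905 + 0.25914649·0.25625563) = 32.897365
y = r_b·(sin φ − φ·cos φ) = 31.845915·(0.25625563 − 0.25914649·0.96660905) = 0.183505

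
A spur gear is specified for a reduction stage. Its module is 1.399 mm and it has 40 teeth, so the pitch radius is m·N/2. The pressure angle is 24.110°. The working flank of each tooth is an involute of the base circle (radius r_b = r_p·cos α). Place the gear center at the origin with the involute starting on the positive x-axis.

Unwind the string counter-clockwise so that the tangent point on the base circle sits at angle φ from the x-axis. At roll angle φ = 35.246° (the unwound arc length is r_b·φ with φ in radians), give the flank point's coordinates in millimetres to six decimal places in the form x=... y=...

x=29.923728 y=1.907751

pitch radius r_p = m·N/2 = 1.399·40/2 = 27.980000
base radius r_b = r_p·cos α = 27.980000·cos 24.110° = 25.539106
roll angle φ = 35.246° = 0.61515875 rad
x = r_b·(cos φ + φ·sin φ) = 25.539106·(0.81668185 + 0.61515875·0.57708818) = 29.923728
y = r_b·(sin φ − φ·cos φ) = 25.539106·(0.57708818 − 0.61515875·0.81668185) = 1.907751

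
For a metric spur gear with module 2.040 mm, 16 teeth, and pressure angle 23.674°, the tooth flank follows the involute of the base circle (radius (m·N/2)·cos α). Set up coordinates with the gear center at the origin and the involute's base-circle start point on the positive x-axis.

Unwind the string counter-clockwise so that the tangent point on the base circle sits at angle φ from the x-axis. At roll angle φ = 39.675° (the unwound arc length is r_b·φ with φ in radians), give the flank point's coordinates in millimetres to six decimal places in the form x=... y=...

pitch radius r_p = m·N/2 = 2.040·16/2 = 16.320000
base radius r_b = r_p·cos α = 16.320000·cos 23.674° = 14.946589
roll angle φ = 39.675° = 0.69245938 rad
x = r_b·(cos φ + φ·sin φ) = 14.946589·(0.76967820 + 0.69245938·0.63843204) = 18.111775
y = r_b·(sin φ − φ·cos φ) = 14.946589·(0.63843204 − 0.69245938·0.76967820) = 1.576285

x=18.111775 y=1.576285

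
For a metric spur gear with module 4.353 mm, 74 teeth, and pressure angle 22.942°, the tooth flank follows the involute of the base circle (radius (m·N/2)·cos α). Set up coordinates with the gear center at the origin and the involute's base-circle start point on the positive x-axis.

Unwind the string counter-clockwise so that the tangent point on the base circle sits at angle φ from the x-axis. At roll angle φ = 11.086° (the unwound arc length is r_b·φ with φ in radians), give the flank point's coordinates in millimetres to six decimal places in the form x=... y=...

pitch radius r_p = m·N/2 = 4.353·74/2 = 161.061000
base radius r_b = r_p·cos α = 161.061000·cos 22.942° = 148.321061
roll angle φ = 11.086° = 0.19348720 rad
x = r_b·(cos φ + φ·sin φ) = 148.321061·(0.98133968 + 0.19348720·0.19228219) = 151.071500
y = r_b·(sin φ − φ·cos φ) = 148.321061·(0.19228219 − 0.19348720·0.98133968) = 0.356789

x=151.071500 y=0.356789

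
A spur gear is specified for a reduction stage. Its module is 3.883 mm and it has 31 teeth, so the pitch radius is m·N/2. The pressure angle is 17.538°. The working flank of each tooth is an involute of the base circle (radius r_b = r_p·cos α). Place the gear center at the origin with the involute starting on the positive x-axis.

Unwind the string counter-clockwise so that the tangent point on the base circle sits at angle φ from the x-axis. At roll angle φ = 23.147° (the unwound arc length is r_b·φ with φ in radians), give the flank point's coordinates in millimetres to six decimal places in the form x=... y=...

pitch radius r_p = m·N/2 = 3.883·31/2 = 60.186500
base radius r_b = r_p·cos α = 60.186500·cos 17.538° = 57.388869
roll angle φ = 23.147° = 0.40399136 rad
x = r_b·(cos φ + φ·sin φ) = 57.388869·(0.91949935 + 0.40399136·0.39309152) = 61.882701
y = r_b·(sin φ − φ·cos φ) = 57.388869·(0.39309152 − 0.40399136·0.91949935) = 1.240846

x=61.882701 y=1.240846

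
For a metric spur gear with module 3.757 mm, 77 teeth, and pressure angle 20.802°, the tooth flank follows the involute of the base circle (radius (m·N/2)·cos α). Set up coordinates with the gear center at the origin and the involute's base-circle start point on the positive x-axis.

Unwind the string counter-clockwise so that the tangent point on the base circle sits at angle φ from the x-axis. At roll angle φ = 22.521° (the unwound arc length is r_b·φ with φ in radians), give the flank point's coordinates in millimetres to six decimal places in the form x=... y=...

pitch radius r_p = m·N/2 = 3.757·77/2 = 144.644500
base radius r_b = r_p·cos α = 144.644500·cos 20.802° = 135.215600
roll angle φ = 22.521° = 0.39306560 rad
x = r_b·(cos φ + φ·sin φ) = 135.215600·(0.92373921 + 0.39306560·0.38302203) = 145.261036
y = r_b·(sin φ − φ·cos φ) = 135.215600·(0.38302203 − 0.39306560·0.92373921) = 2.695106

x=145.261036 y=2.695106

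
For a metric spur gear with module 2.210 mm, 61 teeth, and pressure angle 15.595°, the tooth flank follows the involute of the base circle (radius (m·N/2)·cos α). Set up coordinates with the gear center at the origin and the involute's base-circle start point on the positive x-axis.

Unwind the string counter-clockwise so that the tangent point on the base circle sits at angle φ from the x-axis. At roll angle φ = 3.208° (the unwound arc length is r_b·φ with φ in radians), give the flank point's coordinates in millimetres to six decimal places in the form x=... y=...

x=65.025239 y=0.003797

pitch radius r_p = m·N/2 = 2.210·61/2 = 67.405000
base radius r_b = r_p·cos α = 67.405000·cos 15.595° = 64.923554
roll angle φ = 3.208° = 0.05599016 rad
x = r_b·(cos φ + φ·sin φ) = 64.923554·(0.99843296 + 0.05599016·0.05596091) = 65.025239
y = r_b·(sin φ − φ·cos φ) = 64.923554·(0.05596091 − 0.05599016·0.99843296) = 0.003797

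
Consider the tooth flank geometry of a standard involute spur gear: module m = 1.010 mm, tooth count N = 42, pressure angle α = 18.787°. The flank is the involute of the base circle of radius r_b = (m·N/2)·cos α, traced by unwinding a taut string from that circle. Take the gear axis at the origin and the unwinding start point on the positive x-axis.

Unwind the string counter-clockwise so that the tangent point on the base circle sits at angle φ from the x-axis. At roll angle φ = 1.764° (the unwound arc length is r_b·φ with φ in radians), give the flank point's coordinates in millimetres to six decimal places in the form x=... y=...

x=20.089496 y=0.000195

pitch radius r_p = m·N/2 = 1.010·42/2 = 21.210000
base radius r_b = r_p·cos α = 21.210000·cos 18.787° = 20.079981
roll angle φ = 1.764° = 0.03078761 rad
x = r_b·(cos φ + φ·sin φ) = 20.079981·(0.99952610 + 0.03078761·0.03078274) = 20.089496
y = r_b·(sin φ − φ·cos φ) = 20.079981·(0.03078274 − 0.03078761·0.99952610) = 0.000195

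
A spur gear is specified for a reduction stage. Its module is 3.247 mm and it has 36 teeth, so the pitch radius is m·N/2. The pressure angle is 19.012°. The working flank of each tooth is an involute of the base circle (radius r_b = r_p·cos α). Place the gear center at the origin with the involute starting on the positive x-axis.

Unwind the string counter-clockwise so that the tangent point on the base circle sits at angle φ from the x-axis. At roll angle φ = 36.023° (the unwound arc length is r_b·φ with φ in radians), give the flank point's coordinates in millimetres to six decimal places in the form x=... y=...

pitch radius r_p = m·N/2 = 3.247·36/2 = 58.446000
base radius r_b = r_p·cos α = 58.446000·cos 19.012° = 55.257792
roll angle φ = 36.023° = 0.62871996 rad
x = r_b·(cos φ + φ·sin φ) = 55.257792·(0.80878098 + 0.62871996·0.58810997) = 65.123377
y = r_b·(sin φ − φ·cos φ) = 55.257792·(0.58810997 − 0.62871996·0.80878098) = 4.399251

x=65.123377 y=4.399251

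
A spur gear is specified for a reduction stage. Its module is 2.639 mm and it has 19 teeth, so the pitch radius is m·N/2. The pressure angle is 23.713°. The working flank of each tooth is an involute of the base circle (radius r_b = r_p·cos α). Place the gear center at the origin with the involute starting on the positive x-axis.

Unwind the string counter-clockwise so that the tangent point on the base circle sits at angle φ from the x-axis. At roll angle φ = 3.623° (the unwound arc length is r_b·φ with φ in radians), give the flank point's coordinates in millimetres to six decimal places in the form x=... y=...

x=22.999676 y=0.001934

pitch radius r_p = m·N/2 = 2.639·19/2 = 25.070500
base radius r_b = r_p·cos α = 25.070500·cos 23.713° = 22.953832
roll angle φ = 3.623° = 0.06323328 rad
x = r_b·(cos φ + φ·sin φ) = 22.953832·(0.99800144 + 0.06323328·0.06319115) = 22.999676
y = r_b·(sin φ − φ·cos φ) = 22.953832·(0.06319115 − 0.06323328·0.99800144) = 0.001934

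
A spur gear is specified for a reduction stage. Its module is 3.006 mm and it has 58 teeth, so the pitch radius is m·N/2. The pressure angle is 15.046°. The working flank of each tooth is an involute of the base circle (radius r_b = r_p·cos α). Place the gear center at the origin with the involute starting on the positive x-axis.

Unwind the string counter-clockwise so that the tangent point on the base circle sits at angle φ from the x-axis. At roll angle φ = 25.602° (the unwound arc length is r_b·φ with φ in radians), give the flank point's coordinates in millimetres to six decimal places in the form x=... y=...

pitch radius r_p = m·N/2 = 3.006·58/2 = 87.174000
base radius r_b = r_p·cos α = 87.174000·cos 15.046° = 84.185477
roll angle φ = 25.602° = 0.44683920 rad
x = r_b·(cos φ + φ·sin φ) = 84.185477·(0.90181744 + 0.44683920·0.43211723) = 92.175045
y = r_b·(sin φ − φ·cos φ) = 84.185477·(0.43211723 − 0.44683920·0.90181744) = 2.453994

x=92.175045 y=2.453994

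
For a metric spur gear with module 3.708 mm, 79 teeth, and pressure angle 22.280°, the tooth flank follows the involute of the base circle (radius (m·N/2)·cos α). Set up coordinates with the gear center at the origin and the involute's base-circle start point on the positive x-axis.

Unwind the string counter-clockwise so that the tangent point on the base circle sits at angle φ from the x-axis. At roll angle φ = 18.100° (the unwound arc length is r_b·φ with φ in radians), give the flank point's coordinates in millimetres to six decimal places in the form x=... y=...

pitch radius r_p = m·N/2 = 3.708·79/2 = 146.466000
base radius r_b = r_p·cos α = 146.466000·cos 22.280° = 135.531159
roll angle φ = 18.100° = 0.31590459 rad
x = r_b·(cos φ + φ·sin φ) = 135.531159·(0.95051573 + 0.31590459·0.31067643) = 142.126083
y = r_b·(sin φ − φ·cos φ) = 135.531159·(0.31067643 − 0.31590459·0.95051573) = 1.410086

x=142.126083 y=1.410086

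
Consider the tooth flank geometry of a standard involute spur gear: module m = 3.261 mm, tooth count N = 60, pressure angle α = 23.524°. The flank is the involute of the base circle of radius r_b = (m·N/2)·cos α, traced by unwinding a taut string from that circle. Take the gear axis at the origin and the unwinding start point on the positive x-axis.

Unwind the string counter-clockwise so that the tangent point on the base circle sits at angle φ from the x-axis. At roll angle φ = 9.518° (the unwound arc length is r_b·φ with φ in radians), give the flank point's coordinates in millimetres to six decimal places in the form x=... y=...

pitch radius r_p = m·N/2 = 3.261·60/2 = 97.830000
base radius r_b = r_p·cos α = 97.830000·cos 23.524° = 89.699639
roll angle φ = 9.518° = 0.16612044 rad
x = r_b·(cos φ + φ·sin φ) = 89.699639·(0.98623370 + 0.16612044·0.16535745) = 90.928789
y = r_b·(sin φ − φ·cos φ) = 89.699639·(0.16535745 − 0.16612044·0.98623370) = 0.136691

x=90.928789 y=0.136691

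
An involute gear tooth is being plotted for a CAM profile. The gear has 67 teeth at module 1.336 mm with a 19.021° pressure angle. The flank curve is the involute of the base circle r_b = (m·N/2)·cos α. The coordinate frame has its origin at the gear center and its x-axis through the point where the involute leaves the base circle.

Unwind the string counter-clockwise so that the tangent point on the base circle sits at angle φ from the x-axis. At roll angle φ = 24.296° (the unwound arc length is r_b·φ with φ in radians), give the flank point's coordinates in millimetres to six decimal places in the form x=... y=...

x=45.947153 y=1.056215

pitch radius r_p = m·N/2 = 1.336·67/2 = 44.756000
base radius r_b = r_p·cos α = 44.756000·cos 19.021° = 42.312286
roll angle φ = 24.296° = 0.42404520 rad
x = r_b·(cos φ + φ·sin φ) = 42.312286·(0.91143200 + 0.42404520·0.41145073) = 45.947153
y = r_b·(sin φ − φ·cos φ) = 42.312286·(0.41145073 − 0.42404520·0.91143200) = 1.056215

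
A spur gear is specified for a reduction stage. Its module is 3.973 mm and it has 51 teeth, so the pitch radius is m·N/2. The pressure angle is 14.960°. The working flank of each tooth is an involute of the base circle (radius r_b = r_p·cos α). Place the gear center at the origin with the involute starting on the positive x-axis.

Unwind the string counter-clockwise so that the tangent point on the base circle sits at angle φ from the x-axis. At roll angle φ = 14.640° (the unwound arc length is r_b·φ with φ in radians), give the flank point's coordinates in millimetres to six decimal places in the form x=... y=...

x=101.020859 y=0.540729

pitch radius r_p = m·N/2 = 3.973·51/2 = 101.311500
base radius r_b = r_p·cos α = 101.311500·cos 14.960° = 97.877676
roll angle φ = 14.640° = 0.25551620 rad
x = r_b·(cos φ + φ·sin φ) = 97.877676·(0.96753296 + 0.25551620·0.25274489) = 101.020859
y = r_b·(sin φ − φ·cos φ) = 97.877676·(0.25274489 − 0.25551620·0.96753296) = 0.540729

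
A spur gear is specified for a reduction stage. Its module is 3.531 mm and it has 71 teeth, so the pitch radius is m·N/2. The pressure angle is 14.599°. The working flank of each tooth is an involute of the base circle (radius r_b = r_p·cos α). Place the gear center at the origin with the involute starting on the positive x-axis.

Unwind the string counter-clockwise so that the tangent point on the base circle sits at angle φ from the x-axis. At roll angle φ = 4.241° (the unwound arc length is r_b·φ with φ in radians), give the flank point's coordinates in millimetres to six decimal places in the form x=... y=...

x=121.635228 y=0.016389

pitch radius r_p = m·N/2 = 3.531·71/2 = 125.350500
base radius r_b = r_p·cos α = 125.350500·cos 14.599° = 121.303380
roll angle φ = 4.241° = 0.07401941 rad
x = r_b·(cos φ + φ·sin φ) = 121.303380·(0.99726181 + 0.07401941·0.07395184) = 121.635228
y = r_b·(sin φ − φ·cos φ) = 121.303380·(0.07395184 − 0.07401941·0.99726181) = 0.016389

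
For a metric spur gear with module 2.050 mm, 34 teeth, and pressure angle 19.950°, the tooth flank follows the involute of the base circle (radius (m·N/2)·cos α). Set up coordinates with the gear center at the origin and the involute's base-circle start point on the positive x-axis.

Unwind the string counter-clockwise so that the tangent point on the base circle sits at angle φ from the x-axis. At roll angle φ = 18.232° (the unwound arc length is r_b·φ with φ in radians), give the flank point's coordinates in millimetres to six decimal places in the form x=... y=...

x=34.375445 y=0.348286

pitch radius r_p = m·N/2 = 2.050·34/2 = 34.850000
base radius r_b = r_p·cos α = 34.850000·cos 19.950° = 32.758677
roll angle φ = 18.232° = 0.31820843 rad
x = r_b·(cos φ + φ·sin φ) = 32.758677·(0.94979746 + 0.31820843·0.31286543) = 34.375445
y = r_b·(sin φ − φ·cos φ) = 32.758677·(0.31286543 − 0.31820843·0.94979746) = 0.348286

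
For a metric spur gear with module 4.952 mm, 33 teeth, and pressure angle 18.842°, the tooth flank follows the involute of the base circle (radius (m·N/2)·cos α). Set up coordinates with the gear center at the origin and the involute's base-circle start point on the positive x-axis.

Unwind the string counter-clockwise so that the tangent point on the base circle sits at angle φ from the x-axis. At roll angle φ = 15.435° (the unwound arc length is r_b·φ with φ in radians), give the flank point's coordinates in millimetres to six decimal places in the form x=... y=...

pitch radius r_p = m·N/2 = 4.952·33/2 = 81.708000
base radius r_b = r_p·cos α = 81.708000·cos 18.842° = 77.329495
roll angle φ = 15.435° = 0.26939157 rad
x = r_b·(cos φ + φ·sin φ) = 77.329495·(0.96393301 + 0.26939157·0.26614500) = 80.084762
y = r_b·(sin φ − φ·cos φ) = 77.329495·(0.26614500 − 0.26939157·0.96393301) = 0.500289

x=80.084762 y=0.500289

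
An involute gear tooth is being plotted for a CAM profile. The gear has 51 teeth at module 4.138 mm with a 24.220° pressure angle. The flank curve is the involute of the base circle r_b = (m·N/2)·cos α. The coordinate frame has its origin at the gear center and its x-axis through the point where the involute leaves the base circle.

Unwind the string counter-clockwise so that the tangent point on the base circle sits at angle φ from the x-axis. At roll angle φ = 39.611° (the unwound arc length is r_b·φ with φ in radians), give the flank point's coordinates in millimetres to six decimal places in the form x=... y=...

pitch radius r_p = m·N/2 = 4.138·51/2 = 105.519000
base radius r_b = r_p·cos α = 105.519000·cos 24.220° = 96.230898
roll angle φ = 39.611° = 0.69134237 rad
x = r_b·(cos φ + φ·sin φ) = 96.230898·(0.77039085 + 0.69134237·0.63757191) = 116.552104
y = r_b·(sin φ − φ·cos φ) = 96.230898·(0.63757191 − 0.69134237·0.77039085) = 10.101171

x=116.552104 y=10.101171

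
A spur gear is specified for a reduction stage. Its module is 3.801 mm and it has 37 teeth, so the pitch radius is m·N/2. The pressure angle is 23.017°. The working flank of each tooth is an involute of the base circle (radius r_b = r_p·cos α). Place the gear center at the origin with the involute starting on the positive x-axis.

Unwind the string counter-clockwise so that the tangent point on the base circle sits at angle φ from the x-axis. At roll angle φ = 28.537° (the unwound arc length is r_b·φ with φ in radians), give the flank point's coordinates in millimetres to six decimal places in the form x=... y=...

pitch radius r_p = m·N/2 = 3.801·37/2 = 70.318500
base radius r_b = r_p·cos α = 70.318500·cos 23.017° = 64.720366
roll angle φ = 28.537° = 0.49806461 rad
x = r_b·(cos φ + φ·sin φ) = 64.720366·(0.87850879 + 0.49806461·0.47772618) = 72.256877
y = r_b·(sin φ − φ·cos φ) = 64.720366·(0.47772618 − 0.49806461·0.87850879) = 2.599949

x=72.256877 y=2.599949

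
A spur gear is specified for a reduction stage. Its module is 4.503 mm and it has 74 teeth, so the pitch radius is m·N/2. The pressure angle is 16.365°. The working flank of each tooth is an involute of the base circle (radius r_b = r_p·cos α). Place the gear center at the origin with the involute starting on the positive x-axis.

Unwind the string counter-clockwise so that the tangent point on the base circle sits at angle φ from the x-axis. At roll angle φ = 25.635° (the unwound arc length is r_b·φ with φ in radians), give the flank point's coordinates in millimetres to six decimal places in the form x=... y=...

x=175.069590 y=4.677723

pitch radius r_p = m·N/2 = 4.503·74/2 = 166.611000
base radius r_b = r_p·cos α = 166.611000·cos 16.365° = 159.860967
roll angle φ = 25.635° = 0.44741515 rad
x = r_b·(cos φ + φ·sin φ) = 159.860967·(0.90156841 + 0.44741515·0.43263657) = 175.069590
y = r_b·(sin φ − φ·cos φ) = 159.860967·(0.43263657 − 0.44741515·0.90156841) = 4.677723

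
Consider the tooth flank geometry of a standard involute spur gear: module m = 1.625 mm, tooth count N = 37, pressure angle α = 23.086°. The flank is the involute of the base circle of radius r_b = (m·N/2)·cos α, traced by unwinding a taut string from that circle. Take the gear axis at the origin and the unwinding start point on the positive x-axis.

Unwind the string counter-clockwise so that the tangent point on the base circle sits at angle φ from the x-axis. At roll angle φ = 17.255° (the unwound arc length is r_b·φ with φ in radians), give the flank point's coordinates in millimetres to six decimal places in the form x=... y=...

pitch radius r_p = m·N/2 = 1.625·37/2 = 30.062500
base radius r_b = r_p·cos α = 30.062500·cos 23.086° = 27.655015
roll angle φ = 17.255° = 0.30115656 rad
x = r_b·(cos φ + φ·sin φ) = 27.655015·(0.95499406 + 0.30115656·0.29662492) = 28.880812
y = r_b·(sin φ − φ·cos φ) = 27.655015·(0.29662492 − 0.30115656·0.95499406) = 0.249509

x=28.880812 y=0.249509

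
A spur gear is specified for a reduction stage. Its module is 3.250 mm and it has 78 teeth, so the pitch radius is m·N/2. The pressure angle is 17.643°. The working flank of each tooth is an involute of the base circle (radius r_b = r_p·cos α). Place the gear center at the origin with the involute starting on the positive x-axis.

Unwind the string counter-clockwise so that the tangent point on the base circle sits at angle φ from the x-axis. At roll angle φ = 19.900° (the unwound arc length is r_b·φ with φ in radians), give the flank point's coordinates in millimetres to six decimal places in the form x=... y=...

x=127.855304 y=1.666657

pitch radius r_p = m·N/2 = 3.250·78/2 = 126.750000
base radius r_b = r_p·cos α = 126.750000·cos 17.643° = 120.788120
roll angle φ = 19.900° = 0.34732052 rad
x = r_b·(cos φ + φ·sin φ) = 120.788120·(0.94028813 + 0.34732052·0.34037955) = 127.855304
y = r_b·(sin φ − φ·cos φ) = 120.788120·(0.34037955 − 0.34732052·0.94028813) = 1.666657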